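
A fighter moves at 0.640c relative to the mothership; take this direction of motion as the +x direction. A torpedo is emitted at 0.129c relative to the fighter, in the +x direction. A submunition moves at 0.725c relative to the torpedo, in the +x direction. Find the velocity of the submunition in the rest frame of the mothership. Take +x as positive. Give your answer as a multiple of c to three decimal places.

0.947c

Apply u = (u' + v)/(1 + u'v/c²) successively, working outward toward the mothership.
Start: velocity of the fighter relative to the mothership = 0.6400c.
Compose with the torpedo (u' = 0.129 in the fighter frame): u_1 = (0.129 + 0.640) / (1 + 0.129·0.640) = 0.7690/1.0826 = 0.7104.
Compose with the submunition (u' = 0.725 in the torpedo frame): u_2 = (0.725 + 0.710) / (1 + 0.725·0.710) = 1.4354/1.5150 = 0.9474.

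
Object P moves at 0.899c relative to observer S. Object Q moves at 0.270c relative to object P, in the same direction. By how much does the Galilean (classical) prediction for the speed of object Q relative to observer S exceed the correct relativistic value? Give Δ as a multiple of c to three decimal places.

Δ = 0.228c

Galilean: u_cl = 0.270 + 0.899 = 1.1690.
Relativistic: u_rel = (0.270 + 0.899) / (1 + 0.270·0.899) = 1.1690/1.2427 = 0.9407.
Δ = 1.1690 − 0.9407 = 0.2283.
(The classical prediction exceeds c; the relativistic result does not.)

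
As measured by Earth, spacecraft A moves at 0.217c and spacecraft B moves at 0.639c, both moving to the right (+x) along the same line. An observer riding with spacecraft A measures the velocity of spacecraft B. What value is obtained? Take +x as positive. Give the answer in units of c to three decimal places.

β_A = 0.217, β_B = 0.639.
Transform to A's frame with the inverse velocity-addition law: u' = (u − v)/(1 − uv/c²), taking u = β_B and v = β_A.
u' = (0.639 − 0.217) / (1 − (0.217)(0.639)) = 0.4220/0.8613 = 0.4899.

+0.490c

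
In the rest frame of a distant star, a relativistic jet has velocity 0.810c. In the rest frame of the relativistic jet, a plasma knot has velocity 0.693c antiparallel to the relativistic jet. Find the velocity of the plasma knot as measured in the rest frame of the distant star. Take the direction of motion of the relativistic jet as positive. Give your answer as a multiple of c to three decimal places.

With v = 0.810 and u' = -0.693 (in units of c),
u = (u' + v)/(1 + u'v/c²):
u = (-0.693 + 0.810) / (1 + (-0.693)·0.810) = 0.1170/0.4387 = 0.2667

+0.267c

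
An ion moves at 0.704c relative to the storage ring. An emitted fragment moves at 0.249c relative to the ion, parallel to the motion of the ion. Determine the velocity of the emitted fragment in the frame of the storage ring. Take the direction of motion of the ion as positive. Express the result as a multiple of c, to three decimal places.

With v = 0.704 and u' = 0.249 (in units of c),
u = (u' + v)/(1 + u'v/c²):
u = (0.249 + 0.704) / (1 + 0.249·0.704) = 0.9530/1.1753 = 0.8109

0.811c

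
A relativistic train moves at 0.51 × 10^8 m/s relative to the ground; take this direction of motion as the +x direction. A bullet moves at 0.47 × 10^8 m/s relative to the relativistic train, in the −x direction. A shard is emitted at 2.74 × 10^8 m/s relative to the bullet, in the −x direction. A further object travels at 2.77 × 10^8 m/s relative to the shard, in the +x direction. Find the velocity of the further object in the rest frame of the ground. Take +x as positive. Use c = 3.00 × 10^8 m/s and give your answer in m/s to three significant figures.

Apply u = (u' + v)/(1 + u'v/c²) successively, working outward toward the ground.
(Dividing each given speed by c = 3.00 × 10^8 m/s to work in units of c.)
Start: velocity of the relativistic train relative to the ground = 0.1700c.
Compose with the bullet (u' = -0.157 in the relativistic train frame): u_1 = (-0.157 + 0.170) / (1 + (-0.157)·0.170) = 0.0133/0.9734 = 0.0137.
Compose with the shard (u' = -0.913 in the bullet frame): u_2 = (-0.913 + 0.014) / (1 + (-0.913)·0.014) = -0.8996/0.9875 = -0.9110.
Compose with the further object (u' = 0.923 in the shard frame): u_3 = (0.923 + (-0.911)) / (1 + 0.923·(-0.911)) = 0.0123/0.1588 = 0.0775.
So u = 0.0775 × 3.00 × 10^8 m/s.

+2.32 × 10^7 m/s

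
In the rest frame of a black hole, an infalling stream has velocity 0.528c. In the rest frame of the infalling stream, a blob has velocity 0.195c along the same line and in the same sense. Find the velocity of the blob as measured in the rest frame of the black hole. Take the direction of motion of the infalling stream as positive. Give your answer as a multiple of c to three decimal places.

0.656c

With v = 0.528 and u' = 0.195 (in units of c),
u = (u' + v)/(1 + u'v/c²):
u = (0.195 + 0.528) / (1 + 0.195·0.528) = 0.7230/1.1030 = 0.6555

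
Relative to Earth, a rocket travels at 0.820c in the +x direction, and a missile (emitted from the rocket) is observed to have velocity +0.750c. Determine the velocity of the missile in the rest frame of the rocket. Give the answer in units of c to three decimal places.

Invert the composition law: u' = (u − v)/(1 − uv/c²).
u' = (0.750 − 0.820) / (1 − (0.750)(0.820)) = -0.0700/0.3850 = -0.1818.

-0.182c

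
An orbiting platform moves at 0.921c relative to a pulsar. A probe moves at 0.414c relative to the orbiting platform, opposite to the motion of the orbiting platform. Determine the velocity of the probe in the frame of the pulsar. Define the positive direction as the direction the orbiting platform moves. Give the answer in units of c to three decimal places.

+0.819c

With v = 0.921 and u' = -0.414 (in units of c),
u = (u' + v)/(1 + u'v/c²):
u = (-0.414 + 0.921) / (1 + (-0.414)·0.921) = 0.5070/0.6187 = 0.8195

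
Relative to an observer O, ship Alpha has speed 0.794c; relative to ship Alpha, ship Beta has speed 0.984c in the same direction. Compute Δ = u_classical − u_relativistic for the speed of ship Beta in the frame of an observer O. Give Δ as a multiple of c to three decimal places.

Galilean: u_cl = 0.984 + 0.794 = 1.7780.
Relativistic: u_rel = (0.984 + 0.794) / (1 + 0.984·0.794) = 1.7780/1.7813 = 0.9981.
Δ = 1.7780 − 0.9981 = 0.7799.
(The classical prediction exceeds c; the relativistic result does not.)

Δ = 0.780c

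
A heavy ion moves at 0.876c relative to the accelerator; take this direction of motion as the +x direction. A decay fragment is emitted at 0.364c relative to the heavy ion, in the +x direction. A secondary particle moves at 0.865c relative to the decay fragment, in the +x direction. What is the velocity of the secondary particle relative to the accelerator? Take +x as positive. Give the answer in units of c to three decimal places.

0.996c

Apply u = (u' + v)/(1 + u'v/c²) successively, working outward toward the accelerator.
Start: velocity of the heavy ion relative to the accelerator = 0.8760c.
Compose with the decay fragment (u' = 0.364 in the heavy ion frame): u_1 = (0.364 + 0.876) / (1 + 0.364·0.876) = 1.2400/1.3189 = 0.9402.
Compose with the secondary particle (u' = 0.865 in the decay fragment frame): u_2 = (0.865 + 0.940) / (1 + 0.865·0.940) = 1.8052/1.8133 = 0.9955.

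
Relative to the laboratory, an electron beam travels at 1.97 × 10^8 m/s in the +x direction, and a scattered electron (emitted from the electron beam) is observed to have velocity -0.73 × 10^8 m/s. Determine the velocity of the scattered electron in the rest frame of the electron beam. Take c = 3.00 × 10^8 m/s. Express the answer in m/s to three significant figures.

-2.33 × 10^8 m/s

v = 0.657c, u = -0.243c.
Invert the composition law: u' = (u − v)/(1 − uv/c²).
u' = (-0.243 − 0.657) / (1 − (-0.243)(0.657)) = -0.9000/1.1598 = -0.7760.
u' = -0.7760 × 3.00 × 10^8 m/s.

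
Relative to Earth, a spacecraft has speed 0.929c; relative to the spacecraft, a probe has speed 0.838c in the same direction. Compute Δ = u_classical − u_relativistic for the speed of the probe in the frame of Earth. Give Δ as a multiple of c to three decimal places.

Δ = 0.773c

Galilean: u_cl = 0.838 + 0.929 = 1.7670.
Relativistic: u_rel = (0.838 + 0.929) / (1 + 0.838·0.929) = 1.7670/1.7785 = 0.9935.
Δ = 1.7670 − 0.9935 = 0.7735.
(The classical prediction exceeds c; the relativistic result does not.)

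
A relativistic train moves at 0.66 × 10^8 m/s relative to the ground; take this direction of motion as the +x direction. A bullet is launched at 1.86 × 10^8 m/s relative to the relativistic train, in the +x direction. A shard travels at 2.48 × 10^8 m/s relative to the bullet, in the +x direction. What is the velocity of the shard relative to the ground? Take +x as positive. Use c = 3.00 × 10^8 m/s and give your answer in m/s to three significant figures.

Apply u = (u' + v)/(1 + u'v/c²) successively, working outward toward the ground.
(Dividing each given speed by c = 3.00 × 10^8 m/s to work in units of c.)
Start: velocity of the relativistic train relative to the ground = 0.2200c.
Compose with the bullet (u' = 0.620 in the relativistic train frame): u_1 = (0.620 + 0.220) / (1 + 0.620·0.220) = 0.8400/1.1364 = 0.7392.
Compose with the shard (u' = 0.827 in the bullet frame): u_2 = (0.827 + 0.739) / (1 + 0.827·0.739) = 1.5658/1.6111 = 0.9719.
So u = 0.9719 × 3.00 × 10^8 m/s.

2.92 × 10^8 m/s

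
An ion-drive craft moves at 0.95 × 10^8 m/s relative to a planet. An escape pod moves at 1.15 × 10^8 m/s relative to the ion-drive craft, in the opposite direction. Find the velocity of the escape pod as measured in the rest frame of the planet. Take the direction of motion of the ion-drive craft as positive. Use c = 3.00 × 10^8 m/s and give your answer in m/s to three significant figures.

In units of c (dividing by 3.00 × 10^8 m/s): v = 0.317, u' = -0.383.
u = (u' + v)/(1 + u'v/c²):
u = (-0.383 + 0.317) / (1 + (-0.383)·0.317) = -0.0667/0.8786 = -0.0759
(Galilean addition would give -0.067c.)
Converting back: u = -0.0759 × 3.00 × 10^8 m/s.

-2.28 × 10^7 m/s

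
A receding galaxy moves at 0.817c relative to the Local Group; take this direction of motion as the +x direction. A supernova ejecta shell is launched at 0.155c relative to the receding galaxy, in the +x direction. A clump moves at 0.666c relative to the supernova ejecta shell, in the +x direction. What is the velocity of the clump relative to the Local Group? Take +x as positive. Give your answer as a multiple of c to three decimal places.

0.971c

Apply u = (u' + v)/(1 + u'v/c²) successively, working outward toward the Local Group.
Start: velocity of the receding galaxy relative to the Local Group = 0.8170c.
Compose with the supernova ejecta shell (u' = 0.155 in the receding galaxy frame): u_1 = (0.155 + 0.817) / (1 + 0.155·0.817) = 0.9720/1.1266 = 0.8627.
Compose with the clump (u' = 0.666 in the supernova ejecta shell frame): u_2 = (0.666 + 0.863) / (1 + 0.666·0.863) = 1.5287/1.5746 = 0.9709.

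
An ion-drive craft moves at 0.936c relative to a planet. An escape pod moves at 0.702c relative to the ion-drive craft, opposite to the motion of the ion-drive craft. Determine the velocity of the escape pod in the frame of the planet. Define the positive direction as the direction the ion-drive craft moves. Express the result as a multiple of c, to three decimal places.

+0.682c

With v = 0.936 and u' = -0.702 (in units of c),
u = (u' + v)/(1 + u'v/c²):
u = (-0.702 + 0.936) / (1 + (-0.702)·0.936) = 0.2340/0.3429 = 0.6824
(Galilean addition would give +0.234c.)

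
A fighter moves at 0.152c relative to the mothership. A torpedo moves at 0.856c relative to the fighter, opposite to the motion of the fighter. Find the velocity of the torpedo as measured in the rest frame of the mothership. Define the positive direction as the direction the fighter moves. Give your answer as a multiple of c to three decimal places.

-0.809c

With v = 0.152 and u' = -0.856 (in units of c),
u = (u' + v)/(1 + u'v/c²):
u = (-0.856 + 0.152) / (1 + (-0.856)·0.152) = -0.7040/0.8699 = -0.8093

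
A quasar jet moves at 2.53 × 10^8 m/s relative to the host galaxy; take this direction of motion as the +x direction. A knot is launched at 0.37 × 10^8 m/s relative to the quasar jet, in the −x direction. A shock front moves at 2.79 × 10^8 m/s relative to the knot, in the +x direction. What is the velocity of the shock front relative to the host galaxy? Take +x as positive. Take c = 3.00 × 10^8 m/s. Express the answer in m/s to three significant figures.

Apply u = (u' + v)/(1 + u'v/c²) successively, working outward toward the host galaxy.
(Dividing each given speed by c = 3.00 × 10^8 m/s to work in units of c.)
Start: velocity of the quasar jet relative to the host galaxy = 0.8433c.
Compose with the knot (u' = -0.123 in the quasar jet frame): u_1 = (-0.123 + 0.843) / (1 + (-0.123)·0.843) = 0.7200/0.8960 = 0.8036.
Compose with the shock front (u' = 0.930 in the knot frame): u_2 = (0.930 + 0.804) / (1 + 0.930·0.804) = 1.7336/1.7473 = 0.9921.
So u = 0.9921 × 3.00 × 10^8 m/s.

+2.98 × 10^8 m/s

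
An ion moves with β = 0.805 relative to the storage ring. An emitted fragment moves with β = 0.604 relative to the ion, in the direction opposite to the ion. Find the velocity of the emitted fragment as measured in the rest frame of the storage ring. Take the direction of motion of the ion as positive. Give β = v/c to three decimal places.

With v = 0.805 and u' = -0.604 (in units of c),
u = (u' + v)/(1 + u'v/c²):
u = (-0.604 + 0.805) / (1 + (-0.604)·0.805) = 0.2010/0.5138 = 0.3912
(Galilean addition would give +0.201c.)

β = +0.391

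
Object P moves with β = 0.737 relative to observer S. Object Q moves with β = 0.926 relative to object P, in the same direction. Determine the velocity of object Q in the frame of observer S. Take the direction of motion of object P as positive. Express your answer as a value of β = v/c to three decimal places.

β = 0.988

With v = 0.737 and u' = 0.926 (in units of c),
u = (u' + v)/(1 + u'v/c²):
u = (0.926 + 0.737) / (1 + 0.926·0.737) = 1.6630/1.6825 = 0.9884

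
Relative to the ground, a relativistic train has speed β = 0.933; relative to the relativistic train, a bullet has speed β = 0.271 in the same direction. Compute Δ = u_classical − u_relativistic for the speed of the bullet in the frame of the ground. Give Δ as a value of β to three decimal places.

Δ = 0.243

Galilean: u_cl = 0.271 + 0.933 = 1.2040.
Relativistic: u_rel = (0.271 + 0.933) / (1 + 0.271·0.933) = 1.2040/1.2528 = 0.9610.
Δ = 1.2040 − 0.9610 = 0.2430.
(The classical prediction exceeds c; the relativistic result does not.)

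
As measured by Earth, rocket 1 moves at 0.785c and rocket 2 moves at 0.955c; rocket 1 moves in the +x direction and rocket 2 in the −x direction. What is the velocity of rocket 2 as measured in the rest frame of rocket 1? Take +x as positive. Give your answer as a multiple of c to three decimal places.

-0.994c

β_A = 0.785, β_B = -0.955.
Transform to A's frame with the inverse velocity-addition law: u' = (u − v)/(1 − uv/c²), taking u = β_B and v = β_A.
u' = (-0.955 − 0.785) / (1 − (0.785)(-0.955)) = -1.7400/1.7497 = -0.9945.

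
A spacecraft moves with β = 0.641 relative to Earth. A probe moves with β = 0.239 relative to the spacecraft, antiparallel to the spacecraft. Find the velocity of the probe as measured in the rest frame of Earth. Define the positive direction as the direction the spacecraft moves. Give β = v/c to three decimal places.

β = +0.475

With v = 0.641 and u' = -0.239 (in units of c),
u = (u' + v)/(1 + u'v/c²):
u = (-0.239 + 0.641) / (1 + (-0.239)·0.641) = 0.4020/0.8468 = 0.4747
(Galilean addition would give +0.402c.)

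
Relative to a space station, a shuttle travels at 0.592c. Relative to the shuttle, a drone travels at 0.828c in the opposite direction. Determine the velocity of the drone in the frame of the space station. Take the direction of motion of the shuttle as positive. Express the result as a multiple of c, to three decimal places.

With v = 0.592 and u' = -0.828 (in units of c),
u = (u' + v)/(1 + u'v/c²):
u = (-0.828 + 0.592) / (1 + (-0.828)·0.592) = -0.2360/0.5098 = -0.4629

-0.463c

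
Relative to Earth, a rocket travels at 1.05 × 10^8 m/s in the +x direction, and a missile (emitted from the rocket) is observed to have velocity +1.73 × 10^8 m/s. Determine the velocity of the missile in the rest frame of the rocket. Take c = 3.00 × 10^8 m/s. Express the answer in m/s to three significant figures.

+8.52 × 10^7 m/s

v = 0.350c, u = 0.577c.
Invert the composition law: u' = (u − v)/(1 − uv/c²).
u' = (0.577 − 0.350) / (1 − (0.577)(0.350)) = 0.2267/0.7982 = 0.2840.
u' = 0.2840 × 3.00 × 10^8 m/s.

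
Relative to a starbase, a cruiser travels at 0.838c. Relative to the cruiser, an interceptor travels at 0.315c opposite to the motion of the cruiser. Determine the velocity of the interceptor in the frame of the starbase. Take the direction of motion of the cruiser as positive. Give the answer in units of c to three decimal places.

+0.711c

With v = 0.838 and u' = -0.315 (in units of c),
u = (u' + v)/(1 + u'v/c²):
u = (-0.315 + 0.838) / (1 + (-0.315)·0.838) = 0.5230/0.7360 = 0.7106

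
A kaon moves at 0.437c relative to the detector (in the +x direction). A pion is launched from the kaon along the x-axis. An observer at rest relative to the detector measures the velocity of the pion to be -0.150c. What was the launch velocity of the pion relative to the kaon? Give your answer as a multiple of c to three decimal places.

-0.551c

Invert the composition law: u' = (u − v)/(1 − uv/c²).
u' = (-0.150 − 0.437) / (1 − (-0.150)(0.437)) = -0.5870/1.0655 = -0.5509.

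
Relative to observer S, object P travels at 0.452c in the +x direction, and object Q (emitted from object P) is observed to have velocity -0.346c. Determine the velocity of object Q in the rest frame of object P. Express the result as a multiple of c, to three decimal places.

Invert the composition law: u' = (u − v)/(1 − uv/c²).
u' = (-0.346 − 0.452) / (1 − (-0.346)(0.452)) = -0.7980/1.1564 = -0.6901.

-0.690c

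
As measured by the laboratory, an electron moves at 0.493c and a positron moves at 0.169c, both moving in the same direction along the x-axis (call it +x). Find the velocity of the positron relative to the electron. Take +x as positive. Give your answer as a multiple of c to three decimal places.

-0.353c

β_A = 0.493, β_B = 0.169.
Transform to A's frame with the inverse velocity-addition law: u' = (u − v)/(1 − uv/c²), taking u = β_B and v = β_A.
u' = (0.169 − 0.493) / (1 − (0.493)(0.169)) = -0.3240/0.9167 = -0.3534.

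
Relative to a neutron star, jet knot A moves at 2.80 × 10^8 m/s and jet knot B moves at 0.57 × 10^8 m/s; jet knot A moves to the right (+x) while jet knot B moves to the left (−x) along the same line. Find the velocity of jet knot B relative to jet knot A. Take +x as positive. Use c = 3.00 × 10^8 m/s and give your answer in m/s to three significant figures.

-2.86 × 10^8 m/s

β_A = 0.933, β_B = -0.190 (dividing each by c = 3.00 × 10^8 m/s).
Transform to A's frame with the inverse velocity-addition law: u' = (u − v)/(1 − uv/c²), taking u = β_B and v = β_A.
u' = (-0.190 − 0.933) / (1 − (0.933)(-0.190)) = -1.1233/1.1773 = -0.9541.
u' = -0.9541 × 3.00 × 10^8 m/s.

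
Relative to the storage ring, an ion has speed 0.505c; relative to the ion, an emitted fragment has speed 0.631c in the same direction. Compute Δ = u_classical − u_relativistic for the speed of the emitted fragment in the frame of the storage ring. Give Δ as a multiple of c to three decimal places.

Δ = 0.275c

Galilean: u_cl = 0.631 + 0.505 = 1.1360.
Relativistic: u_rel = (0.631 + 0.505) / (1 + 0.631·0.505) = 1.1360/1.3187 = 0.8615.
Δ = 1.1360 − 0.8615 = 0.2745.
(The classical prediction exceeds c; the relativistic result does not.)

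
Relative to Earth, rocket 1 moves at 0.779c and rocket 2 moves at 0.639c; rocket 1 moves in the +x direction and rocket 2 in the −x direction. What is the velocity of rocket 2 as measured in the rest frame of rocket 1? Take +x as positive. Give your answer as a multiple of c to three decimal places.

-0.947c

β_A = 0.779, β_B = -0.639.
Transform to A's frame with the inverse velocity-addition law: u' = (u − v)/(1 − uv/c²), taking u = β_B and v = β_A.
u' = (-0.639 − 0.779) / (1 − (0.779)(-0.639)) = -1.4180/1.4978 = -0.9467.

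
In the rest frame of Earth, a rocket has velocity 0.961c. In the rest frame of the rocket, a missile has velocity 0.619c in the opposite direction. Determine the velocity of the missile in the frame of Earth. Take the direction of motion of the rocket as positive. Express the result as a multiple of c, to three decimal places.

+0.844c

With v = 0.961 and u' = -0.619 (in units of c),
u = (u' + v)/(1 + u'v/c²):
u = (-0.619 + 0.961) / (1 + (-0.619)·0.961) = 0.3420/0.4051 = 0.8442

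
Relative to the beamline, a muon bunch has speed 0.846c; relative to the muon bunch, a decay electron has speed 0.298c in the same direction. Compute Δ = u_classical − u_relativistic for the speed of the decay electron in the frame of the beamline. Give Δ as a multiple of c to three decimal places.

Δ = 0.230c

Galilean: u_cl = 0.298 + 0.846 = 1.1440.
Relativistic: u_rel = (0.298 + 0.846) / (1 + 0.298·0.846) = 1.1440/1.2521 = 0.9137.
Δ = 1.1440 − 0.9137 = 0.2303.
(The classical prediction exceeds c; the relativistic result does not.)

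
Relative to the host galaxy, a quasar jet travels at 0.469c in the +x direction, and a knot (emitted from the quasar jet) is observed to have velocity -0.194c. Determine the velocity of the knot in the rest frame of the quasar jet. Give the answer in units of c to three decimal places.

-0.608c

Invert the composition law: u' = (u − v)/(1 − uv/c²).
u' = (-0.194 − 0.469) / (1 − (-0.194)(0.469)) = -0.6630/1.0910 = -0.6077.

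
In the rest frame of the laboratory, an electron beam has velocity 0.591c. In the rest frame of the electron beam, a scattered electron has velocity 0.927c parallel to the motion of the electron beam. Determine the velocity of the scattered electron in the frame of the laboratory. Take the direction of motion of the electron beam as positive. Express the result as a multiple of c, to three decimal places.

0.981c

With v = 0.591 and u' = 0.927 (in units of c),
u = (u' + v)/(1 + u'v/c²):
u = (0.927 + 0.591) / (1 + 0.927·0.591) = 1.5180/1.5479 = 0.9807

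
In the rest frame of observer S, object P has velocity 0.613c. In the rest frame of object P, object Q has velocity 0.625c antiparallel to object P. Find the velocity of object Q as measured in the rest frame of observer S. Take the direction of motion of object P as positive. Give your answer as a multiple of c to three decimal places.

-0.019c

With v = 0.613 and u' = -0.625 (in units of c),
u = (u' + v)/(1 + u'v/c²):
u = (-0.625 + 0.613) / (1 + (-0.625)·0.613) = -0.0120/0.6169 = -0.0195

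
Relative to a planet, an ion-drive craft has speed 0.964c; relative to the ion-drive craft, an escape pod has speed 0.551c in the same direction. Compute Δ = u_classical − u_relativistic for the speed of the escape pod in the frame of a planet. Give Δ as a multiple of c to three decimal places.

Δ = 0.526c

Galilean: u_cl = 0.551 + 0.964 = 1.5150.
Relativistic: u_rel = (0.551 + 0.964) / (1 + 0.551·0.964) = 1.5150/1.5312 = 0.9894.
Δ = 1.5150 − 0.9894 = 0.5256.
(The classical prediction exceeds c; the relativistic result does not.)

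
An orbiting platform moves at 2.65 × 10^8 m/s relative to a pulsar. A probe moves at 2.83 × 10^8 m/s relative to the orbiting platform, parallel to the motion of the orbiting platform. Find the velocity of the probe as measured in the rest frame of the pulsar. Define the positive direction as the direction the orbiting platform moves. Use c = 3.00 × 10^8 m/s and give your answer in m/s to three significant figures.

2.99 × 10^8 m/s

In units of c (dividing by 3.00 × 10^8 m/s): v = 0.883, u' = 0.943.
u = (u' + v)/(1 + u'v/c²):
u = (0.943 + 0.883) / (1 + 0.943·0.883) = 1.8267/1.8333 = 0.9964
Converting back: u = 0.9964 × 3.00 × 10^8 m/s.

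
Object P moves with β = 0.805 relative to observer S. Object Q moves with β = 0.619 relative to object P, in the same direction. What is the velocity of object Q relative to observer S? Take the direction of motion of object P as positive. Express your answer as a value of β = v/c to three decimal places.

With v = 0.805 and u' = 0.619 (in units of c),
u = (u' + v)/(1 + u'v/c²):
u = (0.619 + 0.805) / (1 + 0.619·0.805) = 1.4240/1.4983 = 0.9504
(Galilean addition would give +1.424c, exceeding c.)

β = 0.950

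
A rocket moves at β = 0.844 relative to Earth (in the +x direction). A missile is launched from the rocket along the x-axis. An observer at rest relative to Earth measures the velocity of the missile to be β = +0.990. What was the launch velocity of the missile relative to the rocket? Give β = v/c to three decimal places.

β = +0.888

Invert the composition law: u' = (u − v)/(1 − uv/c²).
u' = (0.990 − 0.844) / (1 − (0.990)(0.844)) = 0.1460/0.1644 = 0.8879.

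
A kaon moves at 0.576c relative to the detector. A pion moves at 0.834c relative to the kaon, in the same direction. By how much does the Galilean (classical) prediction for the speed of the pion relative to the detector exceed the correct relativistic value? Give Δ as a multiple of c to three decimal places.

Galilean: u_cl = 0.834 + 0.576 = 1.4100.
Relativistic: u_rel = (0.834 + 0.576) / (1 + 0.834·0.576) = 1.4100/1.4804 = 0.9525.
Δ = 1.4100 − 0.9525 = 0.4575.
(The classical prediction exceeds c; the relativistic result does not.)

Δ = 0.458c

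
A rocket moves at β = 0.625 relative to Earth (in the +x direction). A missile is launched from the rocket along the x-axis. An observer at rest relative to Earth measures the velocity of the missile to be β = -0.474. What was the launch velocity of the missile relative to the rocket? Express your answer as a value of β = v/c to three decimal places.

Invert the composition law: u' = (u − v)/(1 − uv/c²).
u' = (-0.474 − 0.625) / (1 − (-0.474)(0.625)) = -1.0990/1.2962 = -0.8478.

β = -0.848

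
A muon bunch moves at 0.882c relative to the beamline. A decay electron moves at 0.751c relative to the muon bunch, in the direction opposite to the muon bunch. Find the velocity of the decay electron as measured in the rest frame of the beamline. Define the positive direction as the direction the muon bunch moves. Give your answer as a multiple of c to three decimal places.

+0.388c

With v = 0.882 and u' = -0.751 (in units of c),
u = (u' + v)/(1 + u'v/c²):
u = (-0.751 + 0.882) / (1 + (-0.751)·0.882) = 0.1310/0.3376 = 0.3880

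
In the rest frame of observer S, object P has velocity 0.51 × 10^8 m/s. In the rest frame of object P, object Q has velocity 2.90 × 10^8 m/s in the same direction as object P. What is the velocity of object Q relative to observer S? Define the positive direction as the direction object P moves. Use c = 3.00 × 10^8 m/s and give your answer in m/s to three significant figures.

2.93 × 10^8 m/s

In units of c (dividing by 3.00 × 10^8 m/s): v = 0.170, u' = 0.967.
u = (u' + v)/(1 + u'v/c²):
u = (0.967 + 0.170) / (1 + 0.967·0.170) = 1.1367/1.1643 = 0.9762
(Galilean addition would give +1.137c, exceeding c.)
Converting back: u = 0.9762 × 3.00 × 10^8 m/s.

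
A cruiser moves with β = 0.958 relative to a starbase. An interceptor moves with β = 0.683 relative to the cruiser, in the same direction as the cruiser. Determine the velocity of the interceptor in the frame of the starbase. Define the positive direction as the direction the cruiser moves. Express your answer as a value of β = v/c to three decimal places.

β = 0.992

With v = 0.958 and u' = 0.683 (in units of c),
u = (u' + v)/(1 + u'v/c²):
u = (0.683 + 0.958) / (1 + 0.683·0.958) = 1.6410/1.6543 = 0.9920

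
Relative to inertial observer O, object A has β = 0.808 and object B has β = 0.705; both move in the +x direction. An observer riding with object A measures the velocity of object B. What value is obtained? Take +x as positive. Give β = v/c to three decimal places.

β = -0.239

β_A = 0.808, β_B = 0.705.
Transform to A's frame with the inverse velocity-addition law: u' = (u − v)/(1 − uv/c²), taking u = β_B and v = β_A.
u' = (0.705 − 0.808) / (1 − (0.808)(0.705)) = -0.1030/0.4304 = -0.2393.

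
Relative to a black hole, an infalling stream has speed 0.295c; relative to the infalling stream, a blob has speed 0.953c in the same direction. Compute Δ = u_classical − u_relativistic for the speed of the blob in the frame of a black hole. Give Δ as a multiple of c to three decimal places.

Galilean: u_cl = 0.953 + 0.295 = 1.2480.
Relativistic: u_rel = (0.953 + 0.295) / (1 + 0.953·0.295) = 1.2480/1.2811 = 0.9741.
Δ = 1.2480 − 0.9741 = 0.2739.
(The classical prediction exceeds c; the relativistic result does not.)

Δ = 0.274c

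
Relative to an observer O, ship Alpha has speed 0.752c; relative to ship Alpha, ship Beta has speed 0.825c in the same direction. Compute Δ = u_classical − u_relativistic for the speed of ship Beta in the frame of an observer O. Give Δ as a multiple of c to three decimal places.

Galilean: u_cl = 0.825 + 0.752 = 1.5770.
Relativistic: u_rel = (0.825 + 0.752) / (1 + 0.825·0.752) = 1.5770/1.6204 = 0.9732.
Δ = 1.5770 − 0.9732 = 0.6038.
(The classical prediction exceeds c; the relativistic result does not.)

Δ = 0.604c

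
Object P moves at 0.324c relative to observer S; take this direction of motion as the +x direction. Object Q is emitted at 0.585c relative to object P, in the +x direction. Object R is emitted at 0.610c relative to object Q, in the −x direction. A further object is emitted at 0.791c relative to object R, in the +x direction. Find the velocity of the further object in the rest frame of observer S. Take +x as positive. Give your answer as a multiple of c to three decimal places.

+0.879c

Apply u = (u' + v)/(1 + u'v/c²) successively, working outward toward observer S.
Start: velocity of object P relative to observer S = 0.3240c.
Compose with object Q (u' = 0.585 in object P frame): u_1 = (0.585 + 0.324) / (1 + 0.585·0.324) = 0.9090/1.1895 = 0.7642.
Compose with object R (u' = -0.610 in object Q frame): u_2 = (-0.610 + 0.764) / (1 + (-0.610)·0.764) = 0.1542/0.5339 = 0.2888.
Compose with the further object (u' = 0.791 in object R frame): u_3 = (0.791 + 0.289) / (1 + 0.791·0.289) = 1.0798/1.2284 = 0.8790.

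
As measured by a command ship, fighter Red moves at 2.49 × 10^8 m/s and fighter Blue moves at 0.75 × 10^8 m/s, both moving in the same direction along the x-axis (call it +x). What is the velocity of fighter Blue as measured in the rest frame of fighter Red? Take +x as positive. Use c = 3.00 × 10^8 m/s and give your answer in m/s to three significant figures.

β_A = 0.830, β_B = 0.250 (dividing each by c = 3.00 × 10^8 m/s).
Transform to A's frame with the inverse velocity-addition law: u' = (u − v)/(1 − uv/c²), taking u = β_B and v = β_A.
u' = (0.250 − 0.830) / (1 − (0.830)(0.250)) = -0.5800/0.7925 = -0.7319.
u' = -0.7319 × 3.00 × 10^8 m/s.

-2.20 × 10^8 m/s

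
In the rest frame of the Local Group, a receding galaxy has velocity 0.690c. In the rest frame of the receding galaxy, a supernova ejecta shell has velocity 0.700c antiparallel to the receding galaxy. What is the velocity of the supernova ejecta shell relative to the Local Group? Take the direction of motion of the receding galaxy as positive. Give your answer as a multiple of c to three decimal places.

-0.019c

With v = 0.690 and u' = -0.700 (in units of c),
u = (u' + v)/(1 + u'v/c²):
u = (-0.700 + 0.690) / (1 + (-0.700)·0.690) = -0.0100/0.5170 = -0.0193
(Galilean addition would give -0.010c.)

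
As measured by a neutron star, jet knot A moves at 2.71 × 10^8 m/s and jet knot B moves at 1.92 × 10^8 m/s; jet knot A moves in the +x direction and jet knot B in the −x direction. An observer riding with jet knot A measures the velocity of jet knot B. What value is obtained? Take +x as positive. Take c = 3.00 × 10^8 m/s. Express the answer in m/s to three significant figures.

β_A = 0.903, β_B = -0.640 (dividing each by c = 3.00 × 10^8 m/s).
Transform to A's frame with the inverse velocity-addition law: u' = (u − v)/(1 − uv/c²), taking u = β_B and v = β_A.
u' = (-0.640 − 0.903) / (1 − (0.903)(-0.640)) = -1.5433/1.5781 = -0.9779.
u' = -0.9779 × 3.00 × 10^8 m/s.

-2.93 × 10^8 m/s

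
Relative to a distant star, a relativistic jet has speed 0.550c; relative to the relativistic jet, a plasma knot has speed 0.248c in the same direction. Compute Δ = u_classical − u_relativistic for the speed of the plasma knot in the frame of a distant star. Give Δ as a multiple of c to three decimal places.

Δ = 0.096c

Galilean: u_cl = 0.248 + 0.550 = 0.7980.
Relativistic: u_rel = (0.248 + 0.550) / (1 + 0.248·0.550) = 0.7980/1.1364 = 0.7022.
Δ = 0.7980 − 0.7022 = 0.0958.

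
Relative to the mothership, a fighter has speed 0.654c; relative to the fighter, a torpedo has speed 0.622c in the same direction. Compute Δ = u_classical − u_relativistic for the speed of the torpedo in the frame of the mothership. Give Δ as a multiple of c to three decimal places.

Galilean: u_cl = 0.622 + 0.654 = 1.2760.
Relativistic: u_rel = (0.622 + 0.654) / (1 + 0.622·0.654) = 1.2760/1.4068 = 0.9070.
Δ = 1.2760 − 0.9070 = 0.3690.
(The classical prediction exceeds c; the relativistic result does not.)

Δ = 0.369c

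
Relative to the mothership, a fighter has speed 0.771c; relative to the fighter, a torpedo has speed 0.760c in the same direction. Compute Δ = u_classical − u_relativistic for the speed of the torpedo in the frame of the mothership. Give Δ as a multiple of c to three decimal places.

Δ = 0.566c

Galilean: u_cl = 0.760 + 0.771 = 1.5310.
Relativistic: u_rel = (0.760 + 0.771) / (1 + 0.760·0.771) = 1.5310/1.5860 = 0.9653.
Δ = 1.5310 − 0.9653 = 0.5657.
(The classical prediction exceeds c; the relativistic result does not.)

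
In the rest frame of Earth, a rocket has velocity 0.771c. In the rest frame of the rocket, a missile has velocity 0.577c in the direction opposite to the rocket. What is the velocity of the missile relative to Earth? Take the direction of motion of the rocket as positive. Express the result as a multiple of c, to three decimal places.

+0.349c

With v = 0.771 and u' = -0.577 (in units of c),
u = (u' + v)/(1 + u'v/c²):
u = (-0.577 + 0.771) / (1 + (-0.577)·0.771) = 0.1940/0.5551 = 0.3495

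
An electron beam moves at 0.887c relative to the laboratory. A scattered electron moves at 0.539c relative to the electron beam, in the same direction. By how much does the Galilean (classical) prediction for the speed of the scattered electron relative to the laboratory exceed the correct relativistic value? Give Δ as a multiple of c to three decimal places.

Δ = 0.461c

Galilean: u_cl = 0.539 + 0.887 = 1.4260.
Relativistic: u_rel = (0.539 + 0.887) / (1 + 0.539·0.887) = 1.4260/1.4781 = 0.9648.
Δ = 1.4260 − 0.9648 = 0.4612.
(The classical prediction exceeds c; the relativistic result does not.)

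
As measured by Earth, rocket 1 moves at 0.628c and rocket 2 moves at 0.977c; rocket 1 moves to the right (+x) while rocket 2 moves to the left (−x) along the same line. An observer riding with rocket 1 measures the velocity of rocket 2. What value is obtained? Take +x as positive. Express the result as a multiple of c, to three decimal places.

β_A = 0.628, β_B = -0.977.
Transform to A's frame with the inverse velocity-addition law: u' = (u − v)/(1 − uv/c²), taking u = β_B and v = β_A.
u' = (-0.977 − 0.628) / (1 − (0.628)(-0.977)) = -1.6050/1.6136 = -0.9947.

-0.995c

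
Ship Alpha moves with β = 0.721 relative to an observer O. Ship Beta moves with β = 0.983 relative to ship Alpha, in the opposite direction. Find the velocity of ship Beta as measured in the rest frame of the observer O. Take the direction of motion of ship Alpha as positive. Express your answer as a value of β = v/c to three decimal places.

With v = 0.721 and u' = -0.983 (in units of c),
u = (u' + v)/(1 + u'v/c²):
u = (-0.983 + 0.721) / (1 + (-0.983)·0.721) = -0.2620/0.2913 = -0.8995
(Galilean addition would give -0.262c.)

β = -0.900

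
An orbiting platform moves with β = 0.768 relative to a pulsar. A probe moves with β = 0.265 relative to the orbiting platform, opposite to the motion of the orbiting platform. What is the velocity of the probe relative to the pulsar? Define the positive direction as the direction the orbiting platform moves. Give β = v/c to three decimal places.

With v = 0.768 and u' = -0.265 (in units of c),
u = (u' + v)/(1 + u'v/c²):
u = (-0.265 + 0.768) / (1 + (-0.265)·0.768) = 0.5030/0.7965 = 0.6315

β = +0.632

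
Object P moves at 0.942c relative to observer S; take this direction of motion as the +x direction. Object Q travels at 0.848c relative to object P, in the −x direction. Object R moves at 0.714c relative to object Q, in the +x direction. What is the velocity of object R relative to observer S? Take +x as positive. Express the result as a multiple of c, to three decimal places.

Apply u = (u' + v)/(1 + u'v/c²) successively, working outward toward observer S.
Start: velocity of object P relative to observer S = 0.9420c.
Compose with object Q (u' = -0.848 in object P frame): u_1 = (-0.848 + 0.942) / (1 + (-0.848)·0.942) = 0.0940/0.2012 = 0.4672.
Compose with object R (u' = 0.714 in object Q frame): u_2 = (0.714 + 0.467) / (1 + 0.714·0.467) = 1.1812/1.3336 = 0.8857.

+0.886c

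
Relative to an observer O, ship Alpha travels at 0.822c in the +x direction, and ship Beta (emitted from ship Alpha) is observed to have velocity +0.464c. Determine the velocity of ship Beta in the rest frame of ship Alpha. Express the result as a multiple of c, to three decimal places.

Invert the composition law: u' = (u − v)/(1 − uv/c²).
u' = (0.464 − 0.822) / (1 − (0.464)(0.822)) = -0.3580/0.6186 = -0.5787.

-0.579c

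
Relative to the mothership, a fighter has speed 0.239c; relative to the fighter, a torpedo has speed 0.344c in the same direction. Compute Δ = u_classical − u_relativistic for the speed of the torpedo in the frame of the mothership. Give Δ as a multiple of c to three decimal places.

Δ = 0.044c

Galilean: u_cl = 0.344 + 0.239 = 0.5830.
Relativistic: u_rel = (0.344 + 0.239) / (1 + 0.344·0.239) = 0.5830/1.0822 = 0.5387.
Δ = 0.5830 − 0.5387 = 0.0443.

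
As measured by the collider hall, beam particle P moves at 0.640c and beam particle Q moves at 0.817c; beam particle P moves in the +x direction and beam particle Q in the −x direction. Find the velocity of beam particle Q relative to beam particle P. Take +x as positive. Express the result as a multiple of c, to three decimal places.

β_A = 0.640, β_B = -0.817.
Transform to A's frame with the inverse velocity-addition law: u' = (u − v)/(1 − uv/c²), taking u = β_B and v = β_A.
u' = (-0.817 − 0.640) / (1 − (0.640)(-0.817)) = -1.4570/1.5229 = -0.9567.

-0.957c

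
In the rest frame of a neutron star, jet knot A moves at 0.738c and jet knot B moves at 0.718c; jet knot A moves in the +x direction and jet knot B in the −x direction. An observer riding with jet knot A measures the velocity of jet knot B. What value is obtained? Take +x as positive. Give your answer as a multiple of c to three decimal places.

-0.952c

β_A = 0.738, β_B = -0.718.
Transform to A's frame with the inverse velocity-addition law: u' = (u − v)/(1 − uv/c²), taking u = β_B and v = β_A.
u' = (-0.718 − 0.738) / (1 − (0.738)(-0.718)) = -1.4560/1.5299 = -0.9517.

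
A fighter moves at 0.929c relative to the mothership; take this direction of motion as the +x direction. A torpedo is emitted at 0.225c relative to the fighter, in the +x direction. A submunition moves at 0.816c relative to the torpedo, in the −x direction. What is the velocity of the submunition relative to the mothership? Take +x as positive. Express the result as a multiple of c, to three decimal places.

+0.626c

Apply u = (u' + v)/(1 + u'v/c²) successively, working outward toward the mothership.
Start: velocity of the fighter relative to the mothership = 0.9290c.
Compose with the torpedo (u' = 0.225 in the fighter frame): u_1 = (0.225 + 0.929) / (1 + 0.225·0.929) = 1.1540/1.2090 = 0.9545.
Compose with the submunition (u' = -0.816 in the torpedo frame): u_2 = (-0.816 + 0.954) / (1 + (-0.816)·0.954) = 0.1385/0.2211 = 0.6263.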